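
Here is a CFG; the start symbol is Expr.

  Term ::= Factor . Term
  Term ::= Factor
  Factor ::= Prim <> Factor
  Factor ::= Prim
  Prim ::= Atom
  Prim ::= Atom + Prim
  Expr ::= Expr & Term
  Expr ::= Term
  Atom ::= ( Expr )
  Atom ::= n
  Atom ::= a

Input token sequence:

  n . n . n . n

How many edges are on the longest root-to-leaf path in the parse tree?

8

[Expr [Term [Factor [Prim [Atom n]]] . [Term [Factor [Prim [Atom n]]] . [Term [Factor [Prim [Atom n]]] . [Term [Factor [Prim [Atom n]]]]]]]]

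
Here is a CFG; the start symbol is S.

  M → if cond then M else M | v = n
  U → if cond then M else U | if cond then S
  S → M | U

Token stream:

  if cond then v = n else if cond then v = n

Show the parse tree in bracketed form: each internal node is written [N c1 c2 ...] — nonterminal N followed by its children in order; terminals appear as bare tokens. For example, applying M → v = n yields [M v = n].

S
U
if cond then M else U
if cond then v = n else U
if cond then v = n else if cond then S
if cond then v = n else if cond then M
if cond then v = n else if cond then v = n

[S [U if cond then [M v = n] else [U if cond then [S [M v = n]]]]]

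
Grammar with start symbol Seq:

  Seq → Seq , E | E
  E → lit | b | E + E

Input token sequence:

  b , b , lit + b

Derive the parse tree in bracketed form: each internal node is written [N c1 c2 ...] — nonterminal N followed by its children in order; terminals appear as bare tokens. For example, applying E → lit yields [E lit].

[Seq [Seq [Seq [E b]] , [E b]] , [E [E lit] + [E b]]]

Seq
Seq , E
Seq , E , E
E , E , E
b , E , E
b , b , E
b , b , E + E
b , b , lit + E
b , b , lit + b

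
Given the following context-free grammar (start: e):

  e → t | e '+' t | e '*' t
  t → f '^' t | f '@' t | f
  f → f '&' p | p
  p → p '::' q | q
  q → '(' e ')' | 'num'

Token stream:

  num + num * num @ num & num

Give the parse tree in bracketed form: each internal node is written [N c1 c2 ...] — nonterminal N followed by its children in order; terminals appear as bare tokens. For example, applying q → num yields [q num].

e
e * t
e + t * t
t + t * t
f + t * t
p + t * t
q + t * t
num + t * t
num + f * t
num + p * t
num + q * t
num + num * t
num + num * f @ t
num + num * p @ t
num + num * q @ t
num + num * num @ t
num + num * num @ f
num + num * num @ f & p
num + num * num @ p & p
num + num * num @ q & p
num + num * num @ num & p
num + num * num @ num & q
num + num * num @ num & num

[e [e [e [t [f [p [q num]]]]] + [t [f [p [q num]]]]] * [t [f [p [q num]]] @ [t [f [f [p [q num]]] & [p [q num]]]]]]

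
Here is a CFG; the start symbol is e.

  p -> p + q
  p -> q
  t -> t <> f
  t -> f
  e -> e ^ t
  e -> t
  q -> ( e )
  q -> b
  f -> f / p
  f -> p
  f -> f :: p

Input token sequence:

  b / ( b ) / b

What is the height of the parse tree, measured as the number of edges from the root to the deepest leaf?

11

[e [t [f [f [f [p [q b]]] / [p [q ( [e [t [f [p [q b]]]]] )]]] / [p [q b]]]]]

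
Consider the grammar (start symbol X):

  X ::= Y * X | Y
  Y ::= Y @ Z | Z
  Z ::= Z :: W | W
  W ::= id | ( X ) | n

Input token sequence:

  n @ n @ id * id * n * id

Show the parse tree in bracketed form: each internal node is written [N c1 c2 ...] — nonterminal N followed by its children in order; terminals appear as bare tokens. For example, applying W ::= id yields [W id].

[X [Y [Y [Y [Z [W n]]] @ [Z [W n]]] @ [Z [W id]]] * [X [Y [Z [W id]]] * [X [Y [Z [W n]]] * [X [Y [Z [W id]]]]]]]

X
Y * X
Y @ Z * X
Y @ Z @ Z * X
Z @ Z @ Z * X
W @ Z @ Z * X
n @ Z @ Z * X
n @ W @ Z * X
n @ n @ Z * X
n @ n @ W * X
n @ n @ id * X
n @ n @ id * Y * X
n @ n @ id * Z * X
n @ n @ id * W * X
n @ n @ id * id * X
n @ n @ id * id * Y * X
n @ n @ id * id * Z * X
n @ n @ id * id * W * X
n @ n @ id * id * n * X
n @ n @ id * id * n * Y
n @ n @ id * id * n * Z
n @ n @ id * id * n * W
n @ n @ id * id * n * id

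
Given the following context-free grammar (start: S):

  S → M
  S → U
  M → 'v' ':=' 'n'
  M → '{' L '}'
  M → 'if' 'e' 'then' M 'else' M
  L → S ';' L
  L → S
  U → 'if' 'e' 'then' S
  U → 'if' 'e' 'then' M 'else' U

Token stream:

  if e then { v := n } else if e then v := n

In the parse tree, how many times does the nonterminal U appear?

2

[S [U if e then [M { [L [S [M v := n]]] }] else [U if e then [S [M v := n]]]]]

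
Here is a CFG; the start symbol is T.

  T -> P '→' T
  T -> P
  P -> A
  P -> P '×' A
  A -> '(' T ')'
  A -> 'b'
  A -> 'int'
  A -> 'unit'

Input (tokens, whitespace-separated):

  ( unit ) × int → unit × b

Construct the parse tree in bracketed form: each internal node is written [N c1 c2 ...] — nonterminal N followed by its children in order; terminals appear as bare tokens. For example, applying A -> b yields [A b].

T
P → T
P × A → T
A × A → T
( T ) × A → T
( P ) × A → T
( A ) × A → T
( unit ) × A → T
( unit ) × int → T
( unit ) × int → P
( unit ) × int → P × A
( unit ) × int → A × A
( unit ) × int → unit × A
( unit ) × int → unit × b

[T [P [P [A ( [T [P [A unit]]] )]] × [A int]] → [T [P [P [A unit]] × [A b]]]]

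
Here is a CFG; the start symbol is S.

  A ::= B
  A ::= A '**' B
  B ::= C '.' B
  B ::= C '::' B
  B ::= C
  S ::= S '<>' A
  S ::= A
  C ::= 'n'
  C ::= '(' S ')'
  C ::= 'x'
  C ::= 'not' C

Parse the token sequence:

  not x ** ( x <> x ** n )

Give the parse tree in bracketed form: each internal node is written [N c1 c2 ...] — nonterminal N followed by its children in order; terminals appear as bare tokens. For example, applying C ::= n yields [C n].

S
A
A ** B
B ** B
C ** B
not C ** B
not x ** B
not x ** C
not x ** ( S )
not x ** ( S <> A )
not x ** ( A <> A )
not x ** ( B <> A )
not x ** ( C <> A )
not x ** ( x <> A )
not x ** ( x <> A ** B )
not x ** ( x <> B ** B )
not x ** ( x <> C ** B )
not x ** ( x <> x ** B )
not x ** ( x <> x ** C )
not x ** ( x <> x ** n )

[S [A [A [B [C not [C x]]]] ** [B [C ( [S [S [A [B [C x]]]] <> [A [A [B [C x]]] ** [B [C n]]]] )]]]]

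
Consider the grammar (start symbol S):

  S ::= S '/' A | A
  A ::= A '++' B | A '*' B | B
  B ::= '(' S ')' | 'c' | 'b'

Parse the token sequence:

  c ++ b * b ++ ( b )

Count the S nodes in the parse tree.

[S [A [A [A [A [B c]] ++ [B b]] * [B b]] ++ [B ( [S [A [B b]]] )]]]

2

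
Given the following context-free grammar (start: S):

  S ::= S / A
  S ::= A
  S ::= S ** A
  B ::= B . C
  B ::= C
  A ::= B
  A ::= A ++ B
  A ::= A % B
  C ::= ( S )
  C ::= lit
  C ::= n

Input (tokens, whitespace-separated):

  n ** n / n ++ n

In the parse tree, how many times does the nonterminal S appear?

[S [S [S [A [B [C n]]]] ** [A [B [C n]]]] / [A [A [B [C n]]] ++ [B [C n]]]]

3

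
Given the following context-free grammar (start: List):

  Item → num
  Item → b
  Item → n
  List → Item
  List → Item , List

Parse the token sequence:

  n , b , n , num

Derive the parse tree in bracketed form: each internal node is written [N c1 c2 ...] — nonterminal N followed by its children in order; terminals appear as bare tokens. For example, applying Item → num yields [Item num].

[List [Item n] , [List [Item b] , [List [Item n] , [List [Item num]]]]]

List
Item , List
n , List
n , Item , List
n , b , List
n , b , Item , List
n , b , n , List
n , b , n , Item
n , b , n , num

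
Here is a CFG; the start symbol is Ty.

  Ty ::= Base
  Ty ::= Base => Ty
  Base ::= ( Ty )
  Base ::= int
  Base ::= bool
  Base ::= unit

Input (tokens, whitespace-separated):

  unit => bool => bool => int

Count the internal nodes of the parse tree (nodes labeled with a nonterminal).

[Ty [Base unit] => [Ty [Base bool] => [Ty [Base bool] => [Ty [Base int]]]]]

8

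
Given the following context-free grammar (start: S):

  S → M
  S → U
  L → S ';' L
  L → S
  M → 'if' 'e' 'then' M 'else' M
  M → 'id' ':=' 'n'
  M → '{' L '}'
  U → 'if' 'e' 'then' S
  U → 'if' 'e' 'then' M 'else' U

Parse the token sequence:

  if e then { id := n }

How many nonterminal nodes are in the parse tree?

[S [U if e then [S [M { [L [S [M id := n]]] }]]]]

7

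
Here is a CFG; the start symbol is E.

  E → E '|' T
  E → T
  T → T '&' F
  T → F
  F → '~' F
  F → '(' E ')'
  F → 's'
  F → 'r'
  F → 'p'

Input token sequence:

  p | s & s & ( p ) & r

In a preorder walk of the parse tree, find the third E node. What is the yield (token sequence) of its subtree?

p

[E [E [T [F p]]] | [T [T [T [T [F s]] & [F s]] & [F ( [E [T [F p]]] )]] & [F r]]]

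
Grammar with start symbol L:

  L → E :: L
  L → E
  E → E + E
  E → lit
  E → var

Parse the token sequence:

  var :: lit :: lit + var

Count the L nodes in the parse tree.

3

[L [E var] :: [L [E lit] :: [L [E [E lit] + [E var]]]]]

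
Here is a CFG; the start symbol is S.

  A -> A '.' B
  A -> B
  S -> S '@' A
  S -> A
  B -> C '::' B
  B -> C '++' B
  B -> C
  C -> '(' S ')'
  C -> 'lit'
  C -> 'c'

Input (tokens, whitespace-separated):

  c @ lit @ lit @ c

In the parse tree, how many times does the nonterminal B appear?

4

[S [S [S [S [A [B [C c]]]] @ [A [B [C lit]]]] @ [A [B [C lit]]]] @ [A [B [C c]]]]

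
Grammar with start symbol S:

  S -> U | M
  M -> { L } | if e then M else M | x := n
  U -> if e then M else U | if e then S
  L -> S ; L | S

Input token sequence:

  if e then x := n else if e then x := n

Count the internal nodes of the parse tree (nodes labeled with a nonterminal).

6

[S [U if e then [M x := n] else [U if e then [S [M x := n]]]]]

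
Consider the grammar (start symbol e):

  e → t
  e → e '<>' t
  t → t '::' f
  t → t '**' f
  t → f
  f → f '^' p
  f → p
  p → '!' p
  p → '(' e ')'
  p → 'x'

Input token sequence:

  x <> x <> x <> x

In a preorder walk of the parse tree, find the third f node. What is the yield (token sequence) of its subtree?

x

[e [e [e [e [t [f [p x]]]] <> [t [f [p x]]]] <> [t [f [p x]]]] <> [t [f [p x]]]]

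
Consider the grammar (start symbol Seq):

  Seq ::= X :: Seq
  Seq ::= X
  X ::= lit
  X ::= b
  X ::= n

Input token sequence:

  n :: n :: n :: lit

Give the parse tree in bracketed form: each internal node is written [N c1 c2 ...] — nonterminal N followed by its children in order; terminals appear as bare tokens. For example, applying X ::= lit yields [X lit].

Seq
X :: Seq
n :: Seq
n :: X :: Seq
n :: n :: Seq
n :: n :: X :: Seq
n :: n :: n :: Seq
n :: n :: n :: X
n :: n :: n :: lit

[Seq [X n] :: [Seq [X n] :: [Seq [X n] :: [Seq [X lit]]]]]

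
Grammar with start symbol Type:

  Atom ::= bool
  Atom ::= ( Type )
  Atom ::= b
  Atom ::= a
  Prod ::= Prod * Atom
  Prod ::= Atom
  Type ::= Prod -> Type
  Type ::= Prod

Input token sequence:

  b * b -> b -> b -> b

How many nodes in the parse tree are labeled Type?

4

[Type [Prod [Prod [Atom b]] * [Atom b]] -> [Type [Prod [Atom b]] -> [Type [Prod [Atom b]] -> [Type [Prod [Atom b]]]]]]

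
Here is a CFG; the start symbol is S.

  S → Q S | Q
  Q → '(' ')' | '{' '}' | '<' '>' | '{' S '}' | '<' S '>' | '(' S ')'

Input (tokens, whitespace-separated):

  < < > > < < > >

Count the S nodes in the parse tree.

4

[S [Q < [S [Q < >]] >] [S [Q < [S [Q < >]] >]]]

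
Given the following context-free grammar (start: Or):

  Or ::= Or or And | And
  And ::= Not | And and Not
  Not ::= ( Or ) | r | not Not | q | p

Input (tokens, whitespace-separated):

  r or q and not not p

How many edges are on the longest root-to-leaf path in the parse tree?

[Or [Or [And [Not r]]] or [And [And [Not q]] and [Not not [Not not [Not p]]]]]

5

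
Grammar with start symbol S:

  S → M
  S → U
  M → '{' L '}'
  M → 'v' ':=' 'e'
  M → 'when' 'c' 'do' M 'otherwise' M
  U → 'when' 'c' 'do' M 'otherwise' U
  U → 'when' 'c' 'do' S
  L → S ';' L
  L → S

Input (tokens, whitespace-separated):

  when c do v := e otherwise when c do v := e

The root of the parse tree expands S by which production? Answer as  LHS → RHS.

[S [U when c do [M v := e] otherwise [U when c do [S [M v := e]]]]]

S → U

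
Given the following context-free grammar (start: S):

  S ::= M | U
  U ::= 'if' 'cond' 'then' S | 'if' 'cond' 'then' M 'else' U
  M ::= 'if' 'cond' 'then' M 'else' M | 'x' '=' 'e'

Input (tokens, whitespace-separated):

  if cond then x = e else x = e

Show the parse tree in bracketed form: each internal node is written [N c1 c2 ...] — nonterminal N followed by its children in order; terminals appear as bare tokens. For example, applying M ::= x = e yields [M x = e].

S
M
if cond then M else M
if cond then x = e else M
if cond then x = e else x = e

[S [M if cond then [M x = e] else [M x = e]]]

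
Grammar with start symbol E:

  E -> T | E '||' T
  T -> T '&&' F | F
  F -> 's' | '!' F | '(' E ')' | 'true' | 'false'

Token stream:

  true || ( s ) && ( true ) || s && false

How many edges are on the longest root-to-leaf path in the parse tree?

[E [E [E [T [F true]]] || [T [T [F ( [E [T [F s]]] )]] && [F ( [E [T [F true]]] )]]] || [T [T [F s]] && [F false]]]

8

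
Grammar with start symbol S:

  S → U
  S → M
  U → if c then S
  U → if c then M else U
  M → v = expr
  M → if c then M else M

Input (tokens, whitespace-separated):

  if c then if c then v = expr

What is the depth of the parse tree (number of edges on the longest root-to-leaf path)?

[S [U if c then [S [U if c then [S [M v = expr]]]]]]

6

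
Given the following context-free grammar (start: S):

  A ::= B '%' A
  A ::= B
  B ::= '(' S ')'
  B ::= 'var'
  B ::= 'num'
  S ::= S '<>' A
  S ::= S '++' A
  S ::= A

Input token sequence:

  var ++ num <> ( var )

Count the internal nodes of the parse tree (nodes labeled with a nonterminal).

12

[S [S [S [A [B var]]] ++ [A [B num]]] <> [A [B ( [S [A [B var]]] )]]]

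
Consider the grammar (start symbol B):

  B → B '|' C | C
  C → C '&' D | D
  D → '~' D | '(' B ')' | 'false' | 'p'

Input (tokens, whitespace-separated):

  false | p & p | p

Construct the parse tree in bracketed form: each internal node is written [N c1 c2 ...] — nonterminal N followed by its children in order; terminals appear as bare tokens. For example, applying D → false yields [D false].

B
B | C
B | C | C
C | C | C
D | C | C
false | C | C
false | C & D | C
false | D & D | C
false | p & D | C
false | p & p | C
false | p & p | D
false | p & p | p

[B [B [B [C [D false]]] | [C [C [D p]] & [D p]]] | [C [D p]]]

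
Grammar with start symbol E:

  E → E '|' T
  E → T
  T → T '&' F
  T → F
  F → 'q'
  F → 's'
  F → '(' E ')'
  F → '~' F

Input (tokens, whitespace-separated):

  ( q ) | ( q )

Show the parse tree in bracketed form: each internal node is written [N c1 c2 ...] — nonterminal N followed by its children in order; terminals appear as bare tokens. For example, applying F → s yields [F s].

E
E | T
T | T
F | T
( E ) | T
( T ) | T
( F ) | T
( q ) | T
( q ) | F
( q ) | ( E )
( q ) | ( T )
( q ) | ( F )
( q ) | ( q )

[E [E [T [F ( [E [T [F q]]] )]]] | [T [F ( [E [T [F q]]] )]]]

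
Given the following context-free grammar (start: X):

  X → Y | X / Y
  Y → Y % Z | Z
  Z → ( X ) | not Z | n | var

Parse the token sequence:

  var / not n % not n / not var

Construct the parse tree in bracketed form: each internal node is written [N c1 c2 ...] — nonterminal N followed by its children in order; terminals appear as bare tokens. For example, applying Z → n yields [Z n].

[X [X [X [Y [Z var]]] / [Y [Y [Z not [Z n]]] % [Z not [Z n]]]] / [Y [Z not [Z var]]]]

X
X / Y
X / Y / Y
Y / Y / Y
Z / Y / Y
var / Y / Y
var / Y % Z / Y
var / Z % Z / Y
var / not Z % Z / Y
var / not n % Z / Y
var / not n % not Z / Y
var / not n % not n / Y
var / not n % not n / Z
var / not n % not n / not Z
var / not n % not n / not var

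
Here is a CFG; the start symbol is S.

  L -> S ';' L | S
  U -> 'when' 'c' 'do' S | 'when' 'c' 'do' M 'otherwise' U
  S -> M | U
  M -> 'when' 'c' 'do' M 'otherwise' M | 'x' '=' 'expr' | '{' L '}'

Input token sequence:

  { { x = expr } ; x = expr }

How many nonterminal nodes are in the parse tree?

11

[S [M { [L [S [M { [L [S [M x = expr]]] }]] ; [L [S [M x = expr]]]] }]]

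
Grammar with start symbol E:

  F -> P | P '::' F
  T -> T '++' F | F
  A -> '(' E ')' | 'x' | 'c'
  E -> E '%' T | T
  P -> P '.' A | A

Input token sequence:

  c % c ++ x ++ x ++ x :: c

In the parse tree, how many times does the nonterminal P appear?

[E [E [T [F [P [A c]]]]] % [T [T [T [T [F [P [A c]]]] ++ [F [P [A x]]]] ++ [F [P [A x]]]] ++ [F [P [A x]] :: [F [P [A c]]]]]]

6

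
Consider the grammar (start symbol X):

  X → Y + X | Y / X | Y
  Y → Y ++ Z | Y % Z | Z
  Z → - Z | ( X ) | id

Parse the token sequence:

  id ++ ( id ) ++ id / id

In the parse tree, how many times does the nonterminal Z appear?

5

[X [Y [Y [Y [Z id]] ++ [Z ( [X [Y [Z id]]] )]] ++ [Z id]] / [X [Y [Z id]]]]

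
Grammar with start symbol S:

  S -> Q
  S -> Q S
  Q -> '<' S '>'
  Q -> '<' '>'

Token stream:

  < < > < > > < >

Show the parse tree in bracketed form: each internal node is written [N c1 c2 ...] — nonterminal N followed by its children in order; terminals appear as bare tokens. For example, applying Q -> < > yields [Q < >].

[S [Q < [S [Q < >] [S [Q < >]]] >] [S [Q < >]]]

S
Q S
< S > S
< Q S > S
< < > S > S
< < > Q > S
< < > < > > S
< < > < > > Q
< < > < > > < >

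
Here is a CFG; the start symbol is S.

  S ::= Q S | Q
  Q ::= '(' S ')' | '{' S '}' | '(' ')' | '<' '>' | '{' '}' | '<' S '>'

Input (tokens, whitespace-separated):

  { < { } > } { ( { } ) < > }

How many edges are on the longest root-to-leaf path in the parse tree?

7

[S [Q { [S [Q < [S [Q { }]] >]] }] [S [Q { [S [Q ( [S [Q { }]] )] [S [Q < >]]] }]]]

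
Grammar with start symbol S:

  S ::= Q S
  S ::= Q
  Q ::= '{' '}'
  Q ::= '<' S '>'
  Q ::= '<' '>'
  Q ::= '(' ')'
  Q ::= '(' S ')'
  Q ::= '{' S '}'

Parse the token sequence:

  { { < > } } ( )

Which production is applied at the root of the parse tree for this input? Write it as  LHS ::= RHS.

[S [Q { [S [Q { [S [Q < >]] }]] }] [S [Q ( )]]]

S ::= Q S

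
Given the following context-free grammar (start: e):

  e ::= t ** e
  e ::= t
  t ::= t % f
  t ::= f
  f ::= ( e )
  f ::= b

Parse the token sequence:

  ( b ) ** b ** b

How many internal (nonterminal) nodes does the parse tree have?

12

[e [t [f ( [e [t [f b]]] )]] ** [e [t [f b]] ** [e [t [f b]]]]]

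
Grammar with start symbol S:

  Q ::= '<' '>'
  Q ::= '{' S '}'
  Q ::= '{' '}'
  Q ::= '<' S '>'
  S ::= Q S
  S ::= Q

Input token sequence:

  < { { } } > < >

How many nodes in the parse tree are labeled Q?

4

[S [Q < [S [Q { [S [Q { }]] }]] >] [S [Q < >]]]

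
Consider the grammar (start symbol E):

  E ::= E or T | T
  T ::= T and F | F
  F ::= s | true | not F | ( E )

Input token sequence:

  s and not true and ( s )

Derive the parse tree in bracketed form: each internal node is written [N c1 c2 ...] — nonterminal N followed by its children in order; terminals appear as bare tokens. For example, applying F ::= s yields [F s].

E
T
T and F
T and F and F
F and F and F
s and F and F
s and not F and F
s and not true and F
s and not true and ( E )
s and not true and ( T )
s and not true and ( F )
s and not true and ( s )

[E [T [T [T [F s]] and [F not [F true]]] and [F ( [E [T [F s]]] )]]]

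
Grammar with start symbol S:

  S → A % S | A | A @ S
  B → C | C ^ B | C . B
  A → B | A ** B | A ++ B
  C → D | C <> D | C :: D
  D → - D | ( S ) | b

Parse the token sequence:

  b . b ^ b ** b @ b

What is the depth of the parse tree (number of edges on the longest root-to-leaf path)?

8

[S [A [A [B [C [D b]] . [B [C [D b]] ^ [B [C [D b]]]]]] ** [B [C [D b]]]] @ [S [A [B [C [D b]]]]]]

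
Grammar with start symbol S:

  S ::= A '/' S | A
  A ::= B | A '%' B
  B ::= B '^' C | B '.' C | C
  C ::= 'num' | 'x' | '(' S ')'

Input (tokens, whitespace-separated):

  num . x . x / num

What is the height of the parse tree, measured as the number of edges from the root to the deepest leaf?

[S [A [B [B [B [C num]] . [C x]] . [C x]]] / [S [A [B [C num]]]]]

6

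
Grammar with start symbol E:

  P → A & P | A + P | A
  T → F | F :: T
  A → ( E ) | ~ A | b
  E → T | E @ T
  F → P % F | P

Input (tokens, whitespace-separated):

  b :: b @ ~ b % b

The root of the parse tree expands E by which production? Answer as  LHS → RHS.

[E [E [T [F [P [A b]]] :: [T [F [P [A b]]]]]] @ [T [F [P [A ~ [A b]]] % [F [P [A b]]]]]]

E → E @ T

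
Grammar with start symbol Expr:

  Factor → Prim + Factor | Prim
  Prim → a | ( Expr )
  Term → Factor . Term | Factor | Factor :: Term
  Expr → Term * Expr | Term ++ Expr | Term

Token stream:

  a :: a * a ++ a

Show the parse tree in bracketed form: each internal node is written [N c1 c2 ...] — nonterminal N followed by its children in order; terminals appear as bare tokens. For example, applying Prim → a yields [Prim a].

[Expr [Term [Factor [Prim a]] :: [Term [Factor [Prim a]]]] * [Expr [Term [Factor [Prim a]]] ++ [Expr [Term [Factor [Prim a]]]]]]

Expr
Term * Expr
Factor :: Term * Expr
Prim :: Term * Expr
a :: Term * Expr
a :: Factor * Expr
a :: Prim * Expr
a :: a * Expr
a :: a * Term ++ Expr
a :: a * Factor ++ Expr
a :: a * Prim ++ Expr
a :: a * a ++ Expr
a :: a * a ++ Term
a :: a * a ++ Factor
a :: a * a ++ Prim
a :: a * a ++ a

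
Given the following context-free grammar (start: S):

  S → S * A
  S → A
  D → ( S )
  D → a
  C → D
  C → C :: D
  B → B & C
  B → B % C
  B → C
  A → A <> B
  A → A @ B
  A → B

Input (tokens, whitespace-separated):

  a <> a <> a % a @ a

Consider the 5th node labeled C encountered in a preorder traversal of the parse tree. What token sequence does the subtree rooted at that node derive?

[S [A [A [A [A [B [C [D a]]]] <> [B [C [D a]]]] <> [B [B [C [D a]]] % [C [D a]]]] @ [B [C [D a]]]]]

a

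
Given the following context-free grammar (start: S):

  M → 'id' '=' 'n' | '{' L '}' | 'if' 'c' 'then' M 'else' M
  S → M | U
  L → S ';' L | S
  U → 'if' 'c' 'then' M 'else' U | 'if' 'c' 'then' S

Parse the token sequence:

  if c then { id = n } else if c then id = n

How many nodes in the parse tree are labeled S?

3

[S [U if c then [M { [L [S [M id = n]]] }] else [U if c then [S [M id = n]]]]]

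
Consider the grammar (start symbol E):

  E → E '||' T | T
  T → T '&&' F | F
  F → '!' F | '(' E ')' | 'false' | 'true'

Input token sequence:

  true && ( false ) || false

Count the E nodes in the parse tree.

3

[E [E [T [T [F true]] && [F ( [E [T [F false]]] )]]] || [T [F false]]]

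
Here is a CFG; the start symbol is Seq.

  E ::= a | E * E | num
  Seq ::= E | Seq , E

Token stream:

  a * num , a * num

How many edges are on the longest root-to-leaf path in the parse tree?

[Seq [Seq [E [E a] * [E num]]] , [E [E a] * [E num]]]

4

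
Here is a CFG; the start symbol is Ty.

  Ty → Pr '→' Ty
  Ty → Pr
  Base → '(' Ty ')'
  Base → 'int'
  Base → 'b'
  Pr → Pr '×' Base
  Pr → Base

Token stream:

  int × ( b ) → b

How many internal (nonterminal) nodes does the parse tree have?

[Ty [Pr [Pr [Base int]] × [Base ( [Ty [Pr [Base b]]] )]] → [Ty [Pr [Base b]]]]

11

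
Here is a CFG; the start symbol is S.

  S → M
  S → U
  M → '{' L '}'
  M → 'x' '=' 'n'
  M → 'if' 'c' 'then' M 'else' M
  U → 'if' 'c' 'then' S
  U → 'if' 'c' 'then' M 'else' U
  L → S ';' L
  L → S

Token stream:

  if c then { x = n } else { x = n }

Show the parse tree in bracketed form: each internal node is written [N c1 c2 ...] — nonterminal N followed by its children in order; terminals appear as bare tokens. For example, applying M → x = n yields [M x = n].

[S [M if c then [M { [L [S [M x = n]]] }] else [M { [L [S [M x = n]]] }]]]

S
M
if c then M else M
if c then { L } else M
if c then { S } else M
if c then { M } else M
if c then { x = n } else M
if c then { x = n } else { L }
if c then { x = n } else { S }
if c then { x = n } else { M }
if c then { x = n } else { x = n }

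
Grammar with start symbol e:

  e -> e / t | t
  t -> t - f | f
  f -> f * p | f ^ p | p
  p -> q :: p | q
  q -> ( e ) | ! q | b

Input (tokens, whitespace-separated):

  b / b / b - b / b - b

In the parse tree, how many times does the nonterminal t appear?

6

[e [e [e [e [t [f [p [q b]]]]] / [t [f [p [q b]]]]] / [t [t [f [p [q b]]]] - [f [p [q b]]]]] / [t [t [f [p [q b]]]] - [f [p [q b]]]]]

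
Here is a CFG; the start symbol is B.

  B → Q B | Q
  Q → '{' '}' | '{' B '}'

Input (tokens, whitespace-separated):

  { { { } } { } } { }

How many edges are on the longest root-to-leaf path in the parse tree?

[B [Q { [B [Q { [B [Q { }]] }] [B [Q { }]]] }] [B [Q { }]]]

6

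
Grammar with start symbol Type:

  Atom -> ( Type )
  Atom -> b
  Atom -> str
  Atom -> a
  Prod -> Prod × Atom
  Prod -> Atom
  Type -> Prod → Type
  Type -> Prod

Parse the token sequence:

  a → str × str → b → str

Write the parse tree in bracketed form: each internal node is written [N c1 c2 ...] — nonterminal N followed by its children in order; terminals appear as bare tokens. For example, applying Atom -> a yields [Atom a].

[Type [Prod [Atom a]] → [Type [Prod [Prod [Atom str]] × [Atom str]] → [Type [Prod [Atom b]] → [Type [Prod [Atom str]]]]]]

Type
Prod → Type
Atom → Type
a → Type
a → Prod → Type
a → Prod × Atom → Type
a → Atom × Atom → Type
a → str × Atom → Type
a → str × str → Type
a → str × str → Prod → Type
a → str × str → Atom → Type
a → str × str → b → Type
a → str × str → b → Prod
a → str × str → b → Atom
a → str × str → b → str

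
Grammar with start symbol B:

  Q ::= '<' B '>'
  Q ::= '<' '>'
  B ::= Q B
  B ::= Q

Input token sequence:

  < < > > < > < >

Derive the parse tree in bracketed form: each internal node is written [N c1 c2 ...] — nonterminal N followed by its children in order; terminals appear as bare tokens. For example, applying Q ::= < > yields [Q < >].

B
Q B
< B > B
< Q > B
< < > > B
< < > > Q B
< < > > < > B
< < > > < > Q
< < > > < > < >

[B [Q < [B [Q < >]] >] [B [Q < >] [B [Q < >]]]]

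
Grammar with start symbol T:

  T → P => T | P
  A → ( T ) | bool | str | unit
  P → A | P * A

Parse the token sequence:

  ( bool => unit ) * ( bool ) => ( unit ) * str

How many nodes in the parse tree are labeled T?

6

[T [P [P [A ( [T [P [A bool]] => [T [P [A unit]]]] )]] * [A ( [T [P [A bool]]] )]] => [T [P [P [A ( [T [P [A unit]]] )]] * [A str]]]]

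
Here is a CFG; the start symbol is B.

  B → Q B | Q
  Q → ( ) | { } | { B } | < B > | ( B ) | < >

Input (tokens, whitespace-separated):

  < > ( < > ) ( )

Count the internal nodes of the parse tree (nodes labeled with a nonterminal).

8

[B [Q < >] [B [Q ( [B [Q < >]] )] [B [Q ( )]]]]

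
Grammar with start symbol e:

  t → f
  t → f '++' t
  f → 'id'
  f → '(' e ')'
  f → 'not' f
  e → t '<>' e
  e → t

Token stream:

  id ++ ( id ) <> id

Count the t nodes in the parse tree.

4

[e [t [f id] ++ [t [f ( [e [t [f id]]] )]]] <> [e [t [f id]]]]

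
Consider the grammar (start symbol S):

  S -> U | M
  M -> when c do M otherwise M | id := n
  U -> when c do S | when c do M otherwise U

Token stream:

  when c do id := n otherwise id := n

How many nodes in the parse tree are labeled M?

[S [M when c do [M id := n] otherwise [M id := n]]]

3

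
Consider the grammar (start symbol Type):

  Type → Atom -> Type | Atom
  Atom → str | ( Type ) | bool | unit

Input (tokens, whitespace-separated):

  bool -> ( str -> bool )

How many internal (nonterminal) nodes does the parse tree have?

[Type [Atom bool] -> [Type [Atom ( [Type [Atom str] -> [Type [Atom bool]]] )]]]

8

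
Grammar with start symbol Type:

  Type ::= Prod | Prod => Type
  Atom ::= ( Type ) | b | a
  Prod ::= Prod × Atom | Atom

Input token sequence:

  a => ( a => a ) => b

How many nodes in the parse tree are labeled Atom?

5

[Type [Prod [Atom a]] => [Type [Prod [Atom ( [Type [Prod [Atom a]] => [Type [Prod [Atom a]]]] )]] => [Type [Prod [Atom b]]]]]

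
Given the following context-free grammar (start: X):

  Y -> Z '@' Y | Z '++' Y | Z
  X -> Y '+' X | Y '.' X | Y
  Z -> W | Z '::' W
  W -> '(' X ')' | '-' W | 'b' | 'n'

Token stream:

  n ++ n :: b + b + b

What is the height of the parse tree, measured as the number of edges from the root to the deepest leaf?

6

[X [Y [Z [W n]] ++ [Y [Z [Z [W n]] :: [W b]]]] + [X [Y [Z [W b]]] + [X [Y [Z [W b]]]]]]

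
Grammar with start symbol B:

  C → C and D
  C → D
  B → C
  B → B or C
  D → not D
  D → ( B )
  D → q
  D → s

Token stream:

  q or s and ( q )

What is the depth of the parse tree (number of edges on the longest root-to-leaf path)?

[B [B [C [D q]]] or [C [C [D s]] and [D ( [B [C [D q]]] )]]]

6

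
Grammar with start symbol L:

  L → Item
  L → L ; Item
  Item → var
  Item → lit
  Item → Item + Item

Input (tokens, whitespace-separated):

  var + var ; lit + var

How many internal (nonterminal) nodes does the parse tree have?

[L [L [Item [Item var] + [Item var]]] ; [Item [Item lit] + [Item var]]]

8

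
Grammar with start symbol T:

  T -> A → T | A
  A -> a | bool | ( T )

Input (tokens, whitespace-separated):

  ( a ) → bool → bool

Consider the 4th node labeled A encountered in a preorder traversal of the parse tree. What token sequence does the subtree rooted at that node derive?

[T [A ( [T [A a]] )] → [T [A bool] → [T [A bool]]]]

bool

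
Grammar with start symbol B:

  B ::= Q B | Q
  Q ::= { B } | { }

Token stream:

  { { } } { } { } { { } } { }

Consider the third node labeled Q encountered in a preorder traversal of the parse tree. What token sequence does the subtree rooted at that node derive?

[B [Q { [B [Q { }]] }] [B [Q { }] [B [Q { }] [B [Q { [B [Q { }]] }] [B [Q { }]]]]]]

{ }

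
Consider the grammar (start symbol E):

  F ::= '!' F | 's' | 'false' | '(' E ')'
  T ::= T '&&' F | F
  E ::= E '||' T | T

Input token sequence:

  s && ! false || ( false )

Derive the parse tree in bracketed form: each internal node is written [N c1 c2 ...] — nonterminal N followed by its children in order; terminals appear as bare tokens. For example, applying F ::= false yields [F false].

[E [E [T [T [F s]] && [F ! [F false]]]] || [T [F ( [E [T [F false]]] )]]]

E
E || T
T || T
T && F || T
F && F || T
s && F || T
s && ! F || T
s && ! false || T
s && ! false || F
s && ! false || ( E )
s && ! false || ( T )
s && ! false || ( F )
s && ! false || ( false )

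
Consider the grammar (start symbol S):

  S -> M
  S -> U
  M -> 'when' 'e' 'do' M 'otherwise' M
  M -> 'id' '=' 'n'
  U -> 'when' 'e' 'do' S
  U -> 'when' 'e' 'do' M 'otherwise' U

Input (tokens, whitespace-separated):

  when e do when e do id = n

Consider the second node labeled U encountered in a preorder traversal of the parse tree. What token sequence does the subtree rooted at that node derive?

when e do id = n

[S [U when e do [S [U when e do [S [M id = n]]]]]]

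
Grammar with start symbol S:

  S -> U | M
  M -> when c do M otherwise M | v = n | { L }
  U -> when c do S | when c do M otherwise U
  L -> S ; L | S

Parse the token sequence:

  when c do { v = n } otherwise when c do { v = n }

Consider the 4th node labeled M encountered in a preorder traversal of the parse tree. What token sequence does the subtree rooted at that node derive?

[S [U when c do [M { [L [S [M v = n]]] }] otherwise [U when c do [S [M { [L [S [M v = n]]] }]]]]]

v = n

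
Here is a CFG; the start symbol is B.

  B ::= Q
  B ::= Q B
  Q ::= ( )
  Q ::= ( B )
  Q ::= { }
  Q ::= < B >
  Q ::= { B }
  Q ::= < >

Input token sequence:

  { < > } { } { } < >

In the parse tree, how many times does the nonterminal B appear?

[B [Q { [B [Q < >]] }] [B [Q { }] [B [Q { }] [B [Q < >]]]]]

5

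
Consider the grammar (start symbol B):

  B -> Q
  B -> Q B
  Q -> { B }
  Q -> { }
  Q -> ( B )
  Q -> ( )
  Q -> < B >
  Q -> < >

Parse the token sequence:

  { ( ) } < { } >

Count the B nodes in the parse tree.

4

[B [Q { [B [Q ( )]] }] [B [Q < [B [Q { }]] >]]]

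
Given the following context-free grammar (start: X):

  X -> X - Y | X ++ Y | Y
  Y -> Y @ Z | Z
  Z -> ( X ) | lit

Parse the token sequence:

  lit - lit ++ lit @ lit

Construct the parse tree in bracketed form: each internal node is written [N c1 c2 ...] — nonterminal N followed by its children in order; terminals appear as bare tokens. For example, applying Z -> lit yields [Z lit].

[X [X [X [Y [Z lit]]] - [Y [Z lit]]] ++ [Y [Y [Z lit]] @ [Z lit]]]

X
X ++ Y
X - Y ++ Y
Y - Y ++ Y
Z - Y ++ Y
lit - Y ++ Y
lit - Z ++ Y
lit - lit ++ Y
lit - lit ++ Y @ Z
lit - lit ++ Z @ Z
lit - lit ++ lit @ Z
lit - lit ++ lit @ lit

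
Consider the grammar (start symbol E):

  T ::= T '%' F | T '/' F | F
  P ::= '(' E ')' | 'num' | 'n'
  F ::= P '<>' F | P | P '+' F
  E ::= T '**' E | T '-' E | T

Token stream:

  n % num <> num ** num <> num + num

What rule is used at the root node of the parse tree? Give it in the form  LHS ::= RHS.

[E [T [T [F [P n]]] % [F [P num] <> [F [P num]]]] ** [E [T [F [P num] <> [F [P num] + [F [P num]]]]]]]

E ::= T '**' E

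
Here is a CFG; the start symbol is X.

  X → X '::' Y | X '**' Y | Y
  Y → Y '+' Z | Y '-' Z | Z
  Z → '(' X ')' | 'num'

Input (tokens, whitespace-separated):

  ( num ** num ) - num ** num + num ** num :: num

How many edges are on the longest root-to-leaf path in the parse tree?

[X [X [X [X [Y [Y [Z ( [X [X [Y [Z num]]] ** [Y [Z num]]] )]] - [Z num]]] ** [Y [Y [Z num]] + [Z num]]] ** [Y [Z num]]] :: [Y [Z num]]]

11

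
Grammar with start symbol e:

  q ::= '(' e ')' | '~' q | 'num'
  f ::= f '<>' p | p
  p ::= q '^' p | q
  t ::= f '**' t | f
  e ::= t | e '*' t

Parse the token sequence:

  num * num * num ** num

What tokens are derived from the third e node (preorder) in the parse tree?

[e [e [e [t [f [p [q num]]]]] * [t [f [p [q num]]]]] * [t [f [p [q num]]] ** [t [f [p [q num]]]]]]

num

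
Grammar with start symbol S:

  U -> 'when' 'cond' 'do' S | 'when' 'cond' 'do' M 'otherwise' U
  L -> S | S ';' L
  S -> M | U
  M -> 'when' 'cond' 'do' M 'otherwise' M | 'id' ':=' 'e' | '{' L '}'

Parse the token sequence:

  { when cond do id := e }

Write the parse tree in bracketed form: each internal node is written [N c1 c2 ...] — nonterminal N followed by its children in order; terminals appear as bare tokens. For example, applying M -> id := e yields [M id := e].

[S [M { [L [S [U when cond do [S [M id := e]]]]] }]]

S
M
{ L }
{ S }
{ U }
{ when cond do S }
{ when cond do M }
{ when cond do id := e }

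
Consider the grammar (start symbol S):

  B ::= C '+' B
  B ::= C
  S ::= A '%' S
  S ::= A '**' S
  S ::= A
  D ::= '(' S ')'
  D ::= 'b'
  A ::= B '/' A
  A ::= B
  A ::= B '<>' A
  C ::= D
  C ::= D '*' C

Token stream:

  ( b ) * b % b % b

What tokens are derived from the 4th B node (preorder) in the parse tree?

b

[S [A [B [C [D ( [S [A [B [C [D b]]]]] )] * [C [D b]]]]] % [S [A [B [C [D b]]]] % [S [A [B [C [D b]]]]]]]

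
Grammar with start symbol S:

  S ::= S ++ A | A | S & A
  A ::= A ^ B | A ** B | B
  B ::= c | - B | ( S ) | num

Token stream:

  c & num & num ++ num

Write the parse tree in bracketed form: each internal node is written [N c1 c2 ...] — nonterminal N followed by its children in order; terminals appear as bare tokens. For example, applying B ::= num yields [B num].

S
S ++ A
S & A ++ A
S & A & A ++ A
A & A & A ++ A
B & A & A ++ A
c & A & A ++ A
c & B & A ++ A
c & num & A ++ A
c & num & B ++ A
c & num & num ++ A
c & num & num ++ B
c & num & num ++ num

[S [S [S [S [A [B c]]] & [A [B num]]] & [A [B num]]] ++ [A [B num]]]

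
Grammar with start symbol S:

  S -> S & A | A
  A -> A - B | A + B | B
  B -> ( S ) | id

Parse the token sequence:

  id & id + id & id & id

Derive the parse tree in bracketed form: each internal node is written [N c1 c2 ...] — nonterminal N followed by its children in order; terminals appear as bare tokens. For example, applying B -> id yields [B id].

S
S & A
S & A & A
S & A & A & A
A & A & A & A
B & A & A & A
id & A & A & A
id & A + B & A & A
id & B + B & A & A
id & id + B & A & A
id & id + id & A & A
id & id + id & B & A
id & id + id & id & A
id & id + id & id & B
id & id + id & id & id

[S [S [S [S [A [B id]]] & [A [A [B id]] + [B id]]] & [A [B id]]] & [A [B id]]]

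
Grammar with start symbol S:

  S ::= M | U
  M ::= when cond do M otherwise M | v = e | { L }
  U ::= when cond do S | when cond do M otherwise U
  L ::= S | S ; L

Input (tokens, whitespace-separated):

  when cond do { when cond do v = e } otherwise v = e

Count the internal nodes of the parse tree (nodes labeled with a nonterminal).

[S [M when cond do [M { [L [S [U when cond do [S [M v = e]]]]] }] otherwise [M v = e]]]

9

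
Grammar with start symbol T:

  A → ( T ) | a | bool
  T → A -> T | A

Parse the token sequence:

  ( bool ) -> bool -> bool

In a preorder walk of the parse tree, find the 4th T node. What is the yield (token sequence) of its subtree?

bool

[T [A ( [T [A bool]] )] -> [T [A bool] -> [T [A bool]]]]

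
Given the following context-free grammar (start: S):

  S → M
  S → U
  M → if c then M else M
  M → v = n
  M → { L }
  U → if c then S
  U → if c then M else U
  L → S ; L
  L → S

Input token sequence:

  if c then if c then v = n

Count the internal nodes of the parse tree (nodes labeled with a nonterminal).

6

[S [U if c then [S [U if c then [S [M v = n]]]]]]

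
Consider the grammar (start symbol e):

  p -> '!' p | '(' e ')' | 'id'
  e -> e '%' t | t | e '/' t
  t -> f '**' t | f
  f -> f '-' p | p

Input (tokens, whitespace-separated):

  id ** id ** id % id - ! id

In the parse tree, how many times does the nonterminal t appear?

4

[e [e [t [f [p id]] ** [t [f [p id]] ** [t [f [p id]]]]]] % [t [f [f [p id]] - [p ! [p id]]]]]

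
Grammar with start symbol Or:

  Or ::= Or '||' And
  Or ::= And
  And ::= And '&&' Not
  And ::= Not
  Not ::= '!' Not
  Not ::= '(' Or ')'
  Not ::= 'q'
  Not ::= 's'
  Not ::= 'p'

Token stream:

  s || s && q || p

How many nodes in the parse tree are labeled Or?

[Or [Or [Or [And [Not s]]] || [And [And [Not s]] && [Not q]]] || [And [Not p]]]

3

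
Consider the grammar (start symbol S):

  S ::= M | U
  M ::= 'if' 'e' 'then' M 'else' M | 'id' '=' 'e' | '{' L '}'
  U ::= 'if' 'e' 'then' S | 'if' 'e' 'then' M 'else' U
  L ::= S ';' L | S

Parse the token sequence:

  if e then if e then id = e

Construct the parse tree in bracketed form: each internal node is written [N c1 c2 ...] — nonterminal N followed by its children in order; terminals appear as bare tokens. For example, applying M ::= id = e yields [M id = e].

[S [U if e then [S [U if e then [S [M id = e]]]]]]

S
U
if e then S
if e then U
if e then if e then S
if e then if e then M
if e then if e then id = e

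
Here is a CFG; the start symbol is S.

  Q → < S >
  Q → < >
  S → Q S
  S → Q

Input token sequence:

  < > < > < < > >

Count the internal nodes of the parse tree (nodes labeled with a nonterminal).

8

[S [Q < >] [S [Q < >] [S [Q < [S [Q < >]] >]]]]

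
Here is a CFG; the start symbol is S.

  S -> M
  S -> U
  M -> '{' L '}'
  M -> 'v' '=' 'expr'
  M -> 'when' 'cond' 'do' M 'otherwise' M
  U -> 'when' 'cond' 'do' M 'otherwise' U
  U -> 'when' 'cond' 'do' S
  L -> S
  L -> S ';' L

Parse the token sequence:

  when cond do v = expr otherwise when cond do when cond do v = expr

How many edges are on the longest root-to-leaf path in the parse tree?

[S [U when cond do [M v = expr] otherwise [U when cond do [S [U when cond do [S [M v = expr]]]]]]]

7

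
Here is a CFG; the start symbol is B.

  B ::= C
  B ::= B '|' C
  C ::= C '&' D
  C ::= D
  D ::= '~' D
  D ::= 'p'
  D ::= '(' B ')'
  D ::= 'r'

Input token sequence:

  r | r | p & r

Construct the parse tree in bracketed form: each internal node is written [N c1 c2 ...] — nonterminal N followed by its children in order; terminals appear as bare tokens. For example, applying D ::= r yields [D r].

B
B | C
B | C | C
C | C | C
D | C | C
r | C | C
r | D | C
r | r | C
r | r | C & D
r | r | D & D
r | r | p & D
r | r | p & r

[B [B [B [C [D r]]] | [C [D r]]] | [C [C [D p]] & [D r]]]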